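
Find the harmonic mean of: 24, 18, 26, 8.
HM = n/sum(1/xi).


Sum of reciprocals = 1/24 + 1/18 + 1/26 + 1/8 = 0.260684
HM = 4/0.260684 = 15.3443

HM = 15.3443


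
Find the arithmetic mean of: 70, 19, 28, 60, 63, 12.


Sum = 70 + 19 + 28 + 60 + 63 + 12 = 252
n = 6
Mean = 252/6 = 42.0000

Mean = 42.0000


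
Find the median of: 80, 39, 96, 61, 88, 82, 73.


Sorted: 39, 61, 73, 80, 82, 88, 96
n = 7 (odd)
Middle value = 80

Median = 80


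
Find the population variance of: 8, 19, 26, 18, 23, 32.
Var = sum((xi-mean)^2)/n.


Mean = 21.0000
Squared deviations: 169.0000, 4.0000, 25.0000, 9.0000, 4.0000, 121.0000
Sum = 332.0000
Variance = 332.0000/6 = 55.3333

Variance = 55.3333


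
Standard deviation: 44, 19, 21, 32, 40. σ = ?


Mean = 31.2000
Variance = 98.9600
SD = sqrt(98.9600) = 9.9479

SD = 9.9479


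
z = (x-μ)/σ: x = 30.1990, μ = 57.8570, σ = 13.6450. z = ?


z = (30.1990 - 57.8570)/13.6450
= -27.6580/13.6450
= -2.0270

z = -2.0270


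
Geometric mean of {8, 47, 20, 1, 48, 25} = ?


Product = 8 × 47 × 20 × 1 × 48 × 25 = 9024000
GM = 9024000^(1/6) = 14.4289

GM = 14.4289


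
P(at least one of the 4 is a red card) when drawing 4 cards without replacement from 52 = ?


P(at least one) = 1 - P(none)
P(none) = (26/52) × (25/51) × (24/50) × (23/49) = 0.055222
P(at least one) = 1 - 0.055222 = 0.9448

P = 0.9448


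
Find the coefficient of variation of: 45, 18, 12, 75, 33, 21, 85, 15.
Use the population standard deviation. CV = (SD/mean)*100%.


Mean = 38.0000
SD = 26.3296
CV = (26.3296/38.0000)*100 = 69.2885%

CV = 69.2885%


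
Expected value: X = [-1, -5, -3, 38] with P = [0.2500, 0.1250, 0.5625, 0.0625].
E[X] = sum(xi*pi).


E[X] = -1*0.2500 - 5*0.1250 - 3*0.5625 + 38*0.0625
= -0.2500 - 0.6250 - 1.6875 + 2.3750
= -0.1875

E[X] = -0.1875


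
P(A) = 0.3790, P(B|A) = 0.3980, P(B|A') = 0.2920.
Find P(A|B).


P(B) = P(B|A)*P(A) + P(B|A')*P(A')
= 0.3980*0.3790 + 0.2920*0.6210
= 0.150842 + 0.181332 = 0.332174
P(A|B) = 0.150842/0.332174 = 0.4541

P(A|B) = 0.4541


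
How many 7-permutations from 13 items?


P(13,7) = 13!/6!
= 6227020800/720
= 8648640

P(13,7) = 8648640


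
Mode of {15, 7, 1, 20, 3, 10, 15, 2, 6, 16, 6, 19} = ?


Frequencies: 1:1, 2:1, 3:1, 6:2, 7:1, 10:1, 15:2, 16:1, 19:1, 20:1
Max frequency = 2
Mode = 6, 15

Mode = 6, 15


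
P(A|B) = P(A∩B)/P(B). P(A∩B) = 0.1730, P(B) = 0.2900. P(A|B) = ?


P(A|B) = 0.1730/0.2900 = 0.5966

P(A|B) = 0.5966


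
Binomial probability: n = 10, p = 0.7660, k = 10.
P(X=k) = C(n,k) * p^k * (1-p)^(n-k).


C(10,10) = 1
p^10 = 0.069548
(1-p)^0 = 1.000000
P = 1 * 0.069548 * 1.000000 = 0.0695

P(X=10) = 0.0695


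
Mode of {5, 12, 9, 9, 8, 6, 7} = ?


Frequencies: 5:1, 6:1, 7:1, 8:1, 9:2, 12:1
Max frequency = 2
Mode = 9

Mode = 9


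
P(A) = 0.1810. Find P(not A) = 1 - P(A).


P(not A) = 1 - 0.1810 = 0.8190

P(not A) = 0.8190


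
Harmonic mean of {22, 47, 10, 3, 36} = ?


Sum of reciprocals = 1/22 + 1/47 + 1/10 + 1/3 + 1/36 = 0.527842
HM = 5/0.527842 = 9.4725

HM = 9.4725


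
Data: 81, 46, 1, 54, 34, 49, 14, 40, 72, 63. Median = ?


Sorted: 1, 14, 34, 40, 46, 49, 54, 63, 72, 81
n = 10 (even)
Middle values: 46 and 49
Median = (46+49)/2 = 47.5000

Median = 47.5000


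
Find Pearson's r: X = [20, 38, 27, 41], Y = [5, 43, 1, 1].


Mean X = 31.5000, Mean Y = 12.5000
SD X = 8.440972, SD Y = 17.684739
Cov = 56.750000
r = 56.750000/(8.440972*17.684739) = 0.3802

r = 0.3802


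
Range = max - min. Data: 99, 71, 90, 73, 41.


Max = 99, Min = 41
Range = 99 - 41 = 58

Range = 58


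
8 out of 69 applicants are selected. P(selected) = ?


P = 8/69 = 0.1159

P = 0.1159


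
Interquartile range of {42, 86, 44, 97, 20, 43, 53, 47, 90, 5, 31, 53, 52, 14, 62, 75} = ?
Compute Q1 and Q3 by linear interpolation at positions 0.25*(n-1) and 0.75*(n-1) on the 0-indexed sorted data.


Sorted: 5, 14, 20, 31, 42, 43, 44, 47, 52, 53, 53, 62, 75, 86, 90, 97
Q1 (25th %ile) = 39.2500
Q3 (75th %ile) = 65.2500
IQR = 65.2500 - 39.2500 = 26.0000

IQR = 26.0000


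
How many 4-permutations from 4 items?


P(4,4) = 4!/0!
= 24/1
= 24

P(4,4) = 24


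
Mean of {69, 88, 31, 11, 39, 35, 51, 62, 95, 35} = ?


Sum = 69 + 88 + 31 + 11 + 39 + 35 + 51 + 62 + 95 + 35 = 516
n = 10
Mean = 516/10 = 51.6000

Mean = 51.6000


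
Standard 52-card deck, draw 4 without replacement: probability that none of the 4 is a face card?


P(no face cards) = (40/52) × (39/51) × (38/50) × (37/49)
= 0.3376

P = 0.3376


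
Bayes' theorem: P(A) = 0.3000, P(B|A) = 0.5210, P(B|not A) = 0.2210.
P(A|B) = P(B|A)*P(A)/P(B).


P(B) = P(B|A)*P(A) + P(B|A')*P(A')
= 0.5210*0.3000 + 0.2210*0.7000
= 0.156300 + 0.154700 = 0.311000
P(A|B) = 0.156300/0.311000 = 0.5026

P(A|B) = 0.5026


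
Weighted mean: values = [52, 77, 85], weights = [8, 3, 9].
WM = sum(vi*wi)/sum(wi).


Numerator = 52*8 + 77*3 + 85*9 = 1412
Denominator = 8 + 3 + 9 = 20
WM = 1412/20 = 70.6000

WM = 70.6000


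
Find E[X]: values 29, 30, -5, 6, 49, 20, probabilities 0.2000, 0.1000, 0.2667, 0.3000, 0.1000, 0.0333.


E[X] = 29*0.2000 + 30*0.1000 - 5*0.2667 + 6*0.3000 + 49*0.1000 + 20*0.0333
= 5.8000 + 3.0000 - 1.3335 + 1.8000 + 4.9000 + 0.6660
= 14.8325

E[X] = 14.8325


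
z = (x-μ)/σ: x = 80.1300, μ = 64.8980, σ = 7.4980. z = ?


z = (80.1300 - 64.8980)/7.4980
= 15.2320/7.4980
= 2.0315

z = 2.0315


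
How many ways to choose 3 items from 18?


C(18,3) = 18!/(3! × 15!)
= 6402373705728000/(6 × 1307674368000)
= 816

C(18,3) = 816


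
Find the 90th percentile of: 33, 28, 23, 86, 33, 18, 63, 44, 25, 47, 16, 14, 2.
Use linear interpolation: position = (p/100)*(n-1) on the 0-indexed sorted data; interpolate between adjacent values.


Sorted: 2, 14, 16, 18, 23, 25, 28, 33, 33, 44, 47, 63, 86
n = 13
Index = 90/100 * 12 = 10.8000
Lower = data[10] = 47, Upper = data[11] = 63
P90 = 47 + 0.8000*(16) = 59.8000

P90 = 59.8000


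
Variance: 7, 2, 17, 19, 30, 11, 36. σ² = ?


Mean = 17.4286
Squared deviations: 108.7551, 238.0408, 0.1837, 2.4694, 158.0408, 41.3265, 344.8980
Sum = 893.7143
Variance = 893.7143/7 = 127.6735

Variance = 127.6735


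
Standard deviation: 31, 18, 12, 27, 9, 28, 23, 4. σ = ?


Mean = 19.0000
Variance = 85.0000
SD = sqrt(85.0000) = 9.2195

SD = 9.2195


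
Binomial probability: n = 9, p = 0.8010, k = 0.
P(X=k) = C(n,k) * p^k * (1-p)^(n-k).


C(9,0) = 1
p^0 = 1.000000
(1-p)^9 = 4.894155e-07
P = 1 * 1.000000 * 4.894155e-07 = 4.8942e-07

P(X=0) = 4.8942e-07


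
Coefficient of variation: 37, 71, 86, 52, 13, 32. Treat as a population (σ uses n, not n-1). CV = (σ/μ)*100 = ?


Mean = 48.5000
SD = 24.4591
CV = (24.4591/48.5000)*100 = 50.4312%

CV = 50.4312%


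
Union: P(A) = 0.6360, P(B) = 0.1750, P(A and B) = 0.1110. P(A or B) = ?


P(A∪B) = 0.6360 + 0.1750 - 0.1110
= 0.8110 - 0.1110
= 0.7000

P(A∪B) = 0.7000


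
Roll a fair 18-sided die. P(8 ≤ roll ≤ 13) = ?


Favorable outcomes (8 ≤ roll ≤ 13): 6
Total outcomes = 18
P = 6/18 = 0.3333

P = 0.3333


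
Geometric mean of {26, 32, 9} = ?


Product = 26 × 32 × 9 = 7488
GM = 7488^(1/3) = 19.5639

GM = 19.5639


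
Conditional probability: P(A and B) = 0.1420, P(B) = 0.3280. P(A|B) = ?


P(A|B) = 0.1420/0.3280 = 0.4329

P(A|B) = 0.4329


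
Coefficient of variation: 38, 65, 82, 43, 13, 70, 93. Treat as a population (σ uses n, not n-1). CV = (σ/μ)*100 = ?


Mean = 57.7143
SD = 25.7555
CV = (25.7555/57.7143)*100 = 44.6259%

CV = 44.6259%


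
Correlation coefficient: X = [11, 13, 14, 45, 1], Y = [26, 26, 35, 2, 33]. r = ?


Mean X = 16.8000, Mean Y = 24.4000
SD X = 14.837790, SD Y = 11.774549
Cov = -162.520000
r = -162.520000/(14.837790*11.774549) = -0.9302

r = -0.9302


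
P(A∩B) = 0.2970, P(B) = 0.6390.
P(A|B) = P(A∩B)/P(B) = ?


P(A|B) = 0.2970/0.6390 = 0.4648

P(A|B) = 0.4648


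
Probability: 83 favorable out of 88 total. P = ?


P = 83/88 = 0.9432

P = 0.9432


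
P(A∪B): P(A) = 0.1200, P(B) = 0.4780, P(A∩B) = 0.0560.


P(A∪B) = 0.1200 + 0.4780 - 0.0560
= 0.5980 - 0.0560
= 0.5420

P(A∪B) = 0.5420


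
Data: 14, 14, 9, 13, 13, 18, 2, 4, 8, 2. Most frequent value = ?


Frequencies: 2:2, 4:1, 8:1, 9:1, 13:2, 14:2, 18:1
Max frequency = 2
Mode = 2, 13, 14

Mode = 2, 13, 14


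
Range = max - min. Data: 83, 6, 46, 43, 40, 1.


Max = 83, Min = 1
Range = 83 - 1 = 82

Range = 82


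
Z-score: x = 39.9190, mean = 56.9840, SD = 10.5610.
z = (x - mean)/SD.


z = (39.9190 - 56.9840)/10.5610
= -17.0650/10.5610
= -1.6159

z = -1.6159


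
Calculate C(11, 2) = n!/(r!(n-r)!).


C(11,2) = 11!/(2! × 9!)
= 39916800/(2 × 362880)
= 55

C(11,2) = 55


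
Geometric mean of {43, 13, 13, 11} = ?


Product = 43 × 13 × 13 × 11 = 79937
GM = 79937^(1/4) = 16.8146

GM = 16.8146


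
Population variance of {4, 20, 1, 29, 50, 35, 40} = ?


Mean = 25.5714
Squared deviations: 465.3265, 31.0408, 603.7551, 11.7551, 596.7551, 88.8980, 208.1837
Sum = 2005.7143
Variance = 2005.7143/7 = 286.5306

Variance = 286.5306


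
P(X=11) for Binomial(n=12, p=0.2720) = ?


C(12,11) = 12
p^11 = 6.029176e-07
(1-p)^1 = 0.728000
P = 12 * 6.029176e-07 * 0.728000 = 5.2671e-06

P(X=11) = 5.2671e-06


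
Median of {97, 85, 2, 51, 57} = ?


Sorted: 2, 51, 57, 85, 97
n = 5 (odd)
Middle value = 57

Median = 57


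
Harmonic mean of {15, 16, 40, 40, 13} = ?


Sum of reciprocals = 1/15 + 1/16 + 1/40 + 1/40 + 1/13 = 0.256090
HM = 5/0.256090 = 19.5244

HM = 19.5244


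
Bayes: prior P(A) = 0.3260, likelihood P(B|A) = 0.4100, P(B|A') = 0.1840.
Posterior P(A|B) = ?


P(B) = P(B|A)*P(A) + P(B|A')*P(A')
= 0.4100*0.3260 + 0.1840*0.6740
= 0.133660 + 0.124016 = 0.257676
P(A|B) = 0.133660/0.257676 = 0.5187

P(A|B) = 0.5187


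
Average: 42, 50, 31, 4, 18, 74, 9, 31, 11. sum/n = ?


Sum = 42 + 50 + 31 + 4 + 18 + 74 + 9 + 31 + 11 = 270
n = 9
Mean = 270/9 = 30.0000

Mean = 30.0000


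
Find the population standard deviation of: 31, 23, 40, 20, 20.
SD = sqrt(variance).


Mean = 26.8000
Variance = 59.7600
SD = sqrt(59.7600) = 7.7305

SD = 7.7305


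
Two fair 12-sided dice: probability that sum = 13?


Total outcomes = 12×12 = 144
Favorable (sum = 13): 12
P = 12/144 = 0.0833

P = 0.0833


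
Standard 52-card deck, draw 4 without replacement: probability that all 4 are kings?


P(all kings) = (4/52) × (3/51) × (2/50) × (1/49)
= 3.6938e-06

P = 3.6938e-06


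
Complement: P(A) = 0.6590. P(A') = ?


P(not A) = 1 - 0.6590 = 0.3410

P(not A) = 0.3410


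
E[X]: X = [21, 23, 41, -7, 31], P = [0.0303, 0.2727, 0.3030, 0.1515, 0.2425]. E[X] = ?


E[X] = 21*0.0303 + 23*0.2727 + 41*0.3030 - 7*0.1515 + 31*0.2425
= 0.6363 + 6.2721 + 12.4230 - 1.0605 + 7.5175
= 25.7884

E[X] = 25.7884


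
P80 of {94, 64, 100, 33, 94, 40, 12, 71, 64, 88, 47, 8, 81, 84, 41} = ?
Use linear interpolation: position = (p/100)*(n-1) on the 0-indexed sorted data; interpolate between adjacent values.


Sorted: 8, 12, 33, 40, 41, 47, 64, 64, 71, 81, 84, 88, 94, 94, 100
n = 15
Index = 80/100 * 14 = 11.2000
Lower = data[11] = 88, Upper = data[12] = 94
P80 = 88 + 0.2000*(6) = 89.2000

P80 = 89.2000


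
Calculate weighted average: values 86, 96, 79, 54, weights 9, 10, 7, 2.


Numerator = 86*9 + 96*10 + 79*7 + 54*2 = 2395
Denominator = 9 + 10 + 7 + 2 = 28
WM = 2395/28 = 85.5357

WM = 85.5357


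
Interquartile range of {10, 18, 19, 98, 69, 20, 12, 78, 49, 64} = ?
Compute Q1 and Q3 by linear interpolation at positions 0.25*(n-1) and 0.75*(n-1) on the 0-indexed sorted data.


Sorted: 10, 12, 18, 19, 20, 49, 64, 69, 78, 98
Q1 (25th %ile) = 18.2500
Q3 (75th %ile) = 67.7500
IQR = 67.7500 - 18.2500 = 49.5000

IQR = 49.5000


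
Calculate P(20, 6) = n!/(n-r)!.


P(20,6) = 20!/14!
= 2432902008176640000/87178291200
= 27907200

P(20,6) = 27907200


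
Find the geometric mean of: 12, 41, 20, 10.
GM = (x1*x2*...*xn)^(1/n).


Product = 12 × 41 × 20 × 10 = 98400
GM = 98400^(1/4) = 17.7112

GM = 17.7112


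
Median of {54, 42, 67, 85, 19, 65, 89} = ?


Sorted: 19, 42, 54, 65, 67, 85, 89
n = 7 (odd)
Middle value = 65

Median = 65


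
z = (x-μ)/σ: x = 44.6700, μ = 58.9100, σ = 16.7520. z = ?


z = (44.6700 - 58.9100)/16.7520
= -14.2400/16.7520
= -0.8500

z = -0.8500


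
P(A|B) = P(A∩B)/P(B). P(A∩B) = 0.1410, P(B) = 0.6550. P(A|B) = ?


P(A|B) = 0.1410/0.6550 = 0.2153

P(A|B) = 0.2153


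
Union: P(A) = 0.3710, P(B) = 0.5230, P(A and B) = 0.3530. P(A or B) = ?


P(A∪B) = 0.3710 + 0.5230 - 0.3530
= 0.8940 - 0.3530
= 0.5410

P(A∪B) = 0.5410


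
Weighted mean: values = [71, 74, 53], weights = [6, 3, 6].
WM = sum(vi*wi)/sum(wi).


Numerator = 71*6 + 74*3 + 53*6 = 966
Denominator = 6 + 3 + 6 = 15
WM = 966/15 = 64.4000

WM = 64.4000


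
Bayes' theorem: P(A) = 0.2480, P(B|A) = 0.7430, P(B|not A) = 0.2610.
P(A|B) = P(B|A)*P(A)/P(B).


P(B) = P(B|A)*P(A) + P(B|A')*P(A')
= 0.7430*0.2480 + 0.2610*0.7520
= 0.184264 + 0.196272 = 0.380536
P(A|B) = 0.184264/0.380536 = 0.4842

P(A|B) = 0.4842


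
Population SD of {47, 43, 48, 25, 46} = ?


Mean = 41.8000
Variance = 73.3600
SD = sqrt(73.3600) = 8.5650

SD = 8.5650


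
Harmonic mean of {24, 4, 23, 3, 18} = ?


Sum of reciprocals = 1/24 + 1/4 + 1/23 + 1/3 + 1/18 = 0.724034
HM = 5/0.724034 = 6.9058

HM = 6.9058


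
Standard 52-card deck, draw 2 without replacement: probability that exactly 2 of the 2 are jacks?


Hypergeometric: P(X=2) = C(4,2)·C(48,0) / C(52,2)
= 6 × 1 / 1326
= 6/1326 = 0.0045

P = 0.0045


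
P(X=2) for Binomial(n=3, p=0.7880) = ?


C(3,2) = 3
p^2 = 0.620944
(1-p)^1 = 0.212000
P = 3 * 0.620944 * 0.212000 = 0.3949

P(X=2) = 0.3949


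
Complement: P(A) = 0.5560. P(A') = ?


P(not A) = 1 - 0.5560 = 0.4440

P(not A) = 0.4440


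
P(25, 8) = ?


P(25,8) = 25!/17!
= 15511210043330985984000000/355687428096000
= 43609104000

P(25,8) = 43609104000


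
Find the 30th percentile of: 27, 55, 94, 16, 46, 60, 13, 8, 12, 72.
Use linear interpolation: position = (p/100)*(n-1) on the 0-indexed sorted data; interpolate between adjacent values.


Sorted: 8, 12, 13, 16, 27, 46, 55, 60, 72, 94
n = 10
Index = 30/100 * 9 = 2.7000
Lower = data[2] = 13, Upper = data[3] = 16
P30 = 13 + 0.7000*(3) = 15.1000

P30 = 15.1000


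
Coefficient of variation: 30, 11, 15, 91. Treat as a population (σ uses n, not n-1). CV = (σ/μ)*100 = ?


Mean = 36.7500
SD = 32.1121
CV = (32.1121/36.7500)*100 = 87.3799%

CV = 87.3799%


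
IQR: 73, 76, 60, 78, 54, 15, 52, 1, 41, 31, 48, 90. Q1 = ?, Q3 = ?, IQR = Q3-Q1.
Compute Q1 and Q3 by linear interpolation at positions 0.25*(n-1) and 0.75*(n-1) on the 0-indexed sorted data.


Sorted: 1, 15, 31, 41, 48, 52, 54, 60, 73, 76, 78, 90
Q1 (25th %ile) = 38.5000
Q3 (75th %ile) = 73.7500
IQR = 73.7500 - 38.5000 = 35.2500

IQR = 35.2500


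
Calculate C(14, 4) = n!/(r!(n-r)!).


C(14,4) = 14!/(4! × 10!)
= 87178291200/(24 × 3628800)
= 1001

C(14,4) = 1001


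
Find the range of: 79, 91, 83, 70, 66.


Max = 91, Min = 66
Range = 91 - 66 = 25

Range = 25


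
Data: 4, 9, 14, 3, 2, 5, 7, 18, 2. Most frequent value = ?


Frequencies: 2:2, 3:1, 4:1, 5:1, 7:1, 9:1, 14:1, 18:1
Max frequency = 2
Mode = 2

Mode = 2


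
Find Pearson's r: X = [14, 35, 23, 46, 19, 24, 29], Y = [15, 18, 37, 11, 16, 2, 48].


Mean X = 27.1429, Mean Y = 21.0000
SD X = 9.905678, SD Y = 14.716366
Cov = -7.000000
r = -7.000000/(9.905678*14.716366) = -0.0480

r = -0.0480


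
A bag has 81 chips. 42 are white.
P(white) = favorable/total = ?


P = 42/81 = 0.5185

P = 0.5185


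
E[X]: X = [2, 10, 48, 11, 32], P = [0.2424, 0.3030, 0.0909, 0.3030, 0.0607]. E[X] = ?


E[X] = 2*0.2424 + 10*0.3030 + 48*0.0909 + 11*0.3030 + 32*0.0607
= 0.4848 + 3.0300 + 4.3632 + 3.3330 + 1.9424
= 13.1534

E[X] = 13.1534


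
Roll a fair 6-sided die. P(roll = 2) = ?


Favorable outcomes (roll = 2): 1
Total outcomes = 6
P = 1/6 = 0.1667

P = 0.1667


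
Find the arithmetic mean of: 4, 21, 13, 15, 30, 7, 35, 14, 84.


Sum = 4 + 21 + 13 + 15 + 30 + 7 + 35 + 14 + 84 = 223
n = 9
Mean = 223/9 = 24.7778

Mean = 24.7778


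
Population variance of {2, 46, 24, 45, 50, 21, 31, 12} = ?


Mean = 28.8750
Squared deviations: 722.2656, 293.2656, 23.7656, 260.0156, 446.2656, 62.0156, 4.5156, 284.7656
Sum = 2096.8750
Variance = 2096.8750/8 = 262.1094

Variance = 262.1094


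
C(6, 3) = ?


C(6,3) = 6!/(3! × 3!)
= 720/(6 × 6)
= 20

C(6,3) = 20


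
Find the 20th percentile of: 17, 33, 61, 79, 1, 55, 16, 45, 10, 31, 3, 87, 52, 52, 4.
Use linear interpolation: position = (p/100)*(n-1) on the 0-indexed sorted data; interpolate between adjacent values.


Sorted: 1, 3, 4, 10, 16, 17, 31, 33, 45, 52, 52, 55, 61, 79, 87
n = 15
Index = 20/100 * 14 = 2.8000
Lower = data[2] = 4, Upper = data[3] = 10
P20 = 4 + 0.8000*(6) = 8.8000

P20 = 8.8000


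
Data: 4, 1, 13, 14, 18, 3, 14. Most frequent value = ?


Frequencies: 1:1, 3:1, 4:1, 13:1, 14:2, 18:1
Max frequency = 2
Mode = 14

Mode = 14


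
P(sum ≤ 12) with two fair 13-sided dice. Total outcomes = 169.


Total outcomes = 13×13 = 169
Favorable (sum ≤ 12): 66
P = 66/169 = 0.3905

P = 0.3905


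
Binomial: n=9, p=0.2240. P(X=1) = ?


C(9,1) = 9
p^1 = 0.224000
(1-p)^8 = 0.131490
P = 9 * 0.224000 * 0.131490 = 0.2651

P(X=1) = 0.2651


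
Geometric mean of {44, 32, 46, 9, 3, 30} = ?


Product = 44 × 32 × 46 × 9 × 3 × 30 = 52462080
GM = 52462080^(1/6) = 19.3482

GM = 19.3482


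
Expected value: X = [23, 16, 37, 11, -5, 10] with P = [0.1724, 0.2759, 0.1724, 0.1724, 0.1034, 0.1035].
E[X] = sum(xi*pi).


E[X] = 23*0.1724 + 16*0.2759 + 37*0.1724 + 11*0.1724 - 5*0.1034 + 10*0.1035
= 3.9652 + 4.4144 + 6.3788 + 1.8964 - 0.5170 + 1.0350
= 17.1728

E[X] = 17.1728


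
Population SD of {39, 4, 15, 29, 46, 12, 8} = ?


Mean = 21.8571
Variance = 226.1224
SD = sqrt(226.1224) = 15.0374

SD = 15.0374


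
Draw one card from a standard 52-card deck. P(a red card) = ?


26 red cards in 52 cards
P = 26/52 = 0.5000

P = 0.5000


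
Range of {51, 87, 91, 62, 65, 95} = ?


Max = 95, Min = 51
Range = 95 - 51 = 44

Range = 44


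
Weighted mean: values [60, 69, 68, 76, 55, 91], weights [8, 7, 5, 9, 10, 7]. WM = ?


Numerator = 60*8 + 69*7 + 68*5 + 76*9 + 55*10 + 91*7 = 3174
Denominator = 8 + 7 + 5 + 9 + 10 + 7 = 46
WM = 3174/46 = 69.0000

WM = 69.0000


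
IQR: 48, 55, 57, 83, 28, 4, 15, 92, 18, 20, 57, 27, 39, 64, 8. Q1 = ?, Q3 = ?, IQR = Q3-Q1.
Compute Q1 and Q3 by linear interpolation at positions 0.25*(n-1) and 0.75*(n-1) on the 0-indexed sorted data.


Sorted: 4, 8, 15, 18, 20, 27, 28, 39, 48, 55, 57, 57, 64, 83, 92
Q1 (25th %ile) = 19.0000
Q3 (75th %ile) = 57.0000
IQR = 57.0000 - 19.0000 = 38.0000

IQR = 38.0000


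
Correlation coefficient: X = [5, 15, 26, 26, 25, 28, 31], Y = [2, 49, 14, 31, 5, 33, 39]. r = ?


Mean X = 22.2857, Mean Y = 24.7143
SD X = 8.412818, SD Y = 16.567734
Cov = 45.367347
r = 45.367347/(8.412818*16.567734) = 0.3255

r = 0.3255


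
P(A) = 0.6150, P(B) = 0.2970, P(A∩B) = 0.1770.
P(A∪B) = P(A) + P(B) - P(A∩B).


P(A∪B) = 0.6150 + 0.2970 - 0.1770
= 0.9120 - 0.1770
= 0.7350

P(A∪B) = 0.7350


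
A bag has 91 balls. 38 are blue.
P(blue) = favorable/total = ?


P = 38/91 = 0.4176

P = 0.4176


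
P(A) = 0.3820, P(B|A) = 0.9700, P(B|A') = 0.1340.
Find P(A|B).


P(B) = P(B|A)*P(A) + P(B|A')*P(A')
= 0.9700*0.3820 + 0.1340*0.6180
= 0.370540 + 0.082812 = 0.453352
P(A|B) = 0.370540/0.453352 = 0.8173

P(A|B) = 0.8173


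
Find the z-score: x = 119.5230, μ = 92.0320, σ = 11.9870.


z = (119.5230 - 92.0320)/11.9870
= 27.4910/11.9870
= 2.2934

z = 2.2934


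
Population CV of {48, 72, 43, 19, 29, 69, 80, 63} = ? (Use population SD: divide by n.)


Mean = 52.8750
SD = 20.3189
CV = (20.3189/52.8750)*100 = 38.4283%

CV = 38.4283%


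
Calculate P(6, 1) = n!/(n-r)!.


P(6,1) = 6!/5!
= 720/120
= 6

P(6,1) = 6


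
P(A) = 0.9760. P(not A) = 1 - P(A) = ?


P(not A) = 1 - 0.9760 = 0.0240

P(not A) = 0.0240


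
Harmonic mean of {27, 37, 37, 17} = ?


Sum of reciprocals = 1/27 + 1/37 + 1/37 + 1/17 = 0.149915
HM = 4/0.149915 = 26.6819

HM = 26.6819


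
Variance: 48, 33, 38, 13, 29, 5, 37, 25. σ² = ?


Mean = 28.5000
Squared deviations: 380.2500, 20.2500, 90.2500, 240.2500, 0.2500, 552.2500, 72.2500, 12.2500
Sum = 1368.0000
Variance = 1368.0000/8 = 171.0000

Variance = 171.0000


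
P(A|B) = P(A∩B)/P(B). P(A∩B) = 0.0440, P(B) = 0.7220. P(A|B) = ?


P(A|B) = 0.0440/0.7220 = 0.0609

P(A|B) = 0.0609


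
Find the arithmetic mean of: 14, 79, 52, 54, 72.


Sum = 14 + 79 + 52 + 54 + 72 = 271
n = 5
Mean = 271/5 = 54.2000

Mean = 54.2000


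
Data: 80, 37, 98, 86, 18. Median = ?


Sorted: 18, 37, 80, 86, 98
n = 5 (odd)
Middle value = 80

Median = 80


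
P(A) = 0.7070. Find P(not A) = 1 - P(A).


P(not A) = 1 - 0.7070 = 0.2930

P(not A) = 0.2930


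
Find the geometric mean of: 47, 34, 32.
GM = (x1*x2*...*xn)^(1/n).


Product = 47 × 34 × 32 = 51136
GM = 51136^(1/3) = 37.1172

GM = 37.1172


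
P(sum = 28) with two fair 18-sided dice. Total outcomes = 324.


Total outcomes = 18×18 = 324
Favorable (sum = 28): 9
P = 9/324 = 0.0278

P = 0.0278


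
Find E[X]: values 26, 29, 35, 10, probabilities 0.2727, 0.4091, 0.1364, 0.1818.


E[X] = 26*0.2727 + 29*0.4091 + 35*0.1364 + 10*0.1818
= 7.0902 + 11.8639 + 4.7740 + 1.8180
= 25.5461

E[X] = 25.5461


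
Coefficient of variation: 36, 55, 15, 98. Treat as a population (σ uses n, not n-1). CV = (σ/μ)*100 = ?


Mean = 51.0000
SD = 30.6023
CV = (30.6023/51.0000)*100 = 60.0045%

CV = 60.0045%


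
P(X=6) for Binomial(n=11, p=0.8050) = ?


C(11,6) = 462
p^6 = 0.272129
(1-p)^5 = 0.000282
P = 462 * 0.272129 * 0.000282 = 0.0354

P(X=6) = 0.0354


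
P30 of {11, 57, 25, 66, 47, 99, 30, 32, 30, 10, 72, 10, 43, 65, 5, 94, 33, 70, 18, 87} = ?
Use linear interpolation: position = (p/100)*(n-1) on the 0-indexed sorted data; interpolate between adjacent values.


Sorted: 5, 10, 10, 11, 18, 25, 30, 30, 32, 33, 43, 47, 57, 65, 66, 70, 72, 87, 94, 99
n = 20
Index = 30/100 * 19 = 5.7000
Lower = data[5] = 25, Upper = data[6] = 30
P30 = 25 + 0.7000*(5) = 28.5000

P30 = 28.5000


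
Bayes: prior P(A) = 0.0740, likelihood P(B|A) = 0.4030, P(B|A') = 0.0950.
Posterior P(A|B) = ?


P(B) = P(B|A)*P(A) + P(B|A')*P(A')
= 0.4030*0.0740 + 0.0950*0.9260
= 0.029822 + 0.087970 = 0.117792
P(A|B) = 0.029822/0.117792 = 0.2532

P(A|B) = 0.2532


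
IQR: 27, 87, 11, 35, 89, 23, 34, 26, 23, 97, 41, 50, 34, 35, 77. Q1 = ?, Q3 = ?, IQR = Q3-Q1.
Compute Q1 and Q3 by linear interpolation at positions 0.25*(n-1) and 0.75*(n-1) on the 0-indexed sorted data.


Sorted: 11, 23, 23, 26, 27, 34, 34, 35, 35, 41, 50, 77, 87, 89, 97
Q1 (25th %ile) = 26.5000
Q3 (75th %ile) = 63.5000
IQR = 63.5000 - 26.5000 = 37.0000

IQR = 37.0000


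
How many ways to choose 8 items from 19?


C(19,8) = 19!/(8! × 11!)
= 121645100408832000/(40320 × 39916800)
= 75582

C(19,8) = 75582


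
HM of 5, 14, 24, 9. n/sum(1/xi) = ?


Sum of reciprocals = 1/5 + 1/14 + 1/24 + 1/9 = 0.424206
HM = 4/0.424206 = 9.4294

HM = 9.4294


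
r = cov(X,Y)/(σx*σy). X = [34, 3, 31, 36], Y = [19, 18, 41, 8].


Mean X = 26.0000, Mean Y = 21.5000
SD X = 13.397761, SD Y = 12.051971
Cov = 5.750000
r = 5.750000/(13.397761*12.051971) = 0.0356

r = 0.0356


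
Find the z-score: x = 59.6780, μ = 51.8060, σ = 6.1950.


z = (59.6780 - 51.8060)/6.1950
= 7.8720/6.1950
= 1.2707

z = 1.2707


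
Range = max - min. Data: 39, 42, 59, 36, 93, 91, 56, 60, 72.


Max = 93, Min = 36
Range = 93 - 36 = 57

Range = 57


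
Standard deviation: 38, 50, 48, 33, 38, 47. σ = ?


Mean = 42.3333
Variance = 39.5556
SD = sqrt(39.5556) = 6.2893

SD = 6.2893


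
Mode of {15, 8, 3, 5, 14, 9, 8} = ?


Frequencies: 3:1, 5:1, 8:2, 9:1, 14:1, 15:1
Max frequency = 2
Mode = 8

Mode = 8


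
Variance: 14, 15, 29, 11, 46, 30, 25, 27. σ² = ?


Mean = 24.6250
Squared deviations: 112.8906, 92.6406, 19.1406, 185.6406, 456.8906, 28.8906, 0.1406, 5.6406
Sum = 901.8750
Variance = 901.8750/8 = 112.7344

Variance = 112.7344


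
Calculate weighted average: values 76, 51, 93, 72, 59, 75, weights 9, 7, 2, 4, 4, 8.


Numerator = 76*9 + 51*7 + 93*2 + 72*4 + 59*4 + 75*8 = 2351
Denominator = 9 + 7 + 2 + 4 + 4 + 8 = 34
WM = 2351/34 = 69.1471

WM = 69.1471


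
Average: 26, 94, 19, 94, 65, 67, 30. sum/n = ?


Sum = 26 + 94 + 19 + 94 + 65 + 67 + 30 = 395
n = 7
Mean = 395/7 = 56.4286

Mean = 56.4286


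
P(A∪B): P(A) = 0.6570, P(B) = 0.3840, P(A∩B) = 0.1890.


P(A∪B) = 0.6570 + 0.3840 - 0.1890
= 1.0410 - 0.1890
= 0.8520

P(A∪B) = 0.8520


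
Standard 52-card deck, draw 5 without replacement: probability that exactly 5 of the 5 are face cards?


Hypergeometric: P(X=5) = C(12,5)·C(40,0) / C(52,5)
= 792 × 1 / 2598960
= 792/2598960 = 0.0003

P = 0.0003


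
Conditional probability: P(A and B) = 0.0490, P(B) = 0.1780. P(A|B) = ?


P(A|B) = 0.0490/0.1780 = 0.2753

P(A|B) = 0.2753


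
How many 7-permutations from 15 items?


P(15,7) = 15!/8!
= 1307674368000/40320
= 32432400

P(15,7) = 32432400


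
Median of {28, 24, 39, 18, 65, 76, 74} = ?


Sorted: 18, 24, 28, 39, 65, 74, 76
n = 7 (odd)
Middle value = 39

Median = 39


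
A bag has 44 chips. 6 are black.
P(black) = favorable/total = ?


P = 6/44 = 0.1364

P = 0.1364


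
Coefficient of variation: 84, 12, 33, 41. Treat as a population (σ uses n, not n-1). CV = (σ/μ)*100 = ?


Mean = 42.5000
SD = 26.1964
CV = (26.1964/42.5000)*100 = 61.6385%

CV = 61.6385%


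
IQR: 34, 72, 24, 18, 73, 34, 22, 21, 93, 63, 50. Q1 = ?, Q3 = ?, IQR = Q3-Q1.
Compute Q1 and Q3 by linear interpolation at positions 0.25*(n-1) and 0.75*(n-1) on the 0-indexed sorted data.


Sorted: 18, 21, 22, 24, 34, 34, 50, 63, 72, 73, 93
Q1 (25th %ile) = 23.0000
Q3 (75th %ile) = 67.5000
IQR = 67.5000 - 23.0000 = 44.5000

IQR = 44.5000


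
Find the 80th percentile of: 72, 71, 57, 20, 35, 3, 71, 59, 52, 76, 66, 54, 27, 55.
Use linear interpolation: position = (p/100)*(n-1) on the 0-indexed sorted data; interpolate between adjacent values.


Sorted: 3, 20, 27, 35, 52, 54, 55, 57, 59, 66, 71, 71, 72, 76
n = 14
Index = 80/100 * 13 = 10.4000
Lower = data[10] = 71, Upper = data[11] = 71
P80 = 71 + 0.4000*(0) = 71.0000

P80 = 71.0000


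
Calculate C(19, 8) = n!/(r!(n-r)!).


C(19,8) = 19!/(8! × 11!)
= 121645100408832000/(40320 × 39916800)
= 75582

C(19,8) = 75582


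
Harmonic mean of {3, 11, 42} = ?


Sum of reciprocals = 1/3 + 1/11 + 1/42 = 0.448052
HM = 3/0.448052 = 6.6957

HM = 6.6957


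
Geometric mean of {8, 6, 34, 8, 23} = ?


Product = 8 × 6 × 34 × 8 × 23 = 300288
GM = 300288^(1/5) = 12.4597

GM = 12.4597


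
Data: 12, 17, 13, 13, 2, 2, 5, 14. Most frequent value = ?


Frequencies: 2:2, 5:1, 12:1, 13:2, 14:1, 17:1
Max frequency = 2
Mode = 2, 13

Mode = 2, 13


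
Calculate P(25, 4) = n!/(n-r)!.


P(25,4) = 25!/21!
= 15511210043330985984000000/51090942171709440000
= 303600

P(25,4) = 303600


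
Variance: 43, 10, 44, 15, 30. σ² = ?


Mean = 28.4000
Squared deviations: 213.1600, 338.5600, 243.3600, 179.5600, 2.5600
Sum = 977.2000
Variance = 977.2000/5 = 195.4400

Variance = 195.4400


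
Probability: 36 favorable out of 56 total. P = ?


P = 36/56 = 0.6429

P = 0.6429


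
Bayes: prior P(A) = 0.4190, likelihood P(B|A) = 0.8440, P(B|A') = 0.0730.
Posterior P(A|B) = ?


P(B) = P(B|A)*P(A) + P(B|A')*P(A')
= 0.8440*0.4190 + 0.0730*0.5810
= 0.353636 + 0.042413 = 0.396049
P(A|B) = 0.353636/0.396049 = 0.8929

P(A|B) = 0.8929


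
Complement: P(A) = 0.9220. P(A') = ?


P(not A) = 1 - 0.9220 = 0.0780

P(not A) = 0.0780


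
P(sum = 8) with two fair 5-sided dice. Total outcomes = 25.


Total outcomes = 5×5 = 25
Favorable (sum = 8): 3
P = 3/25 = 0.1200

P = 0.1200


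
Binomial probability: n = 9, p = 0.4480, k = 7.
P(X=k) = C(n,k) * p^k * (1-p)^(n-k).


C(9,7) = 36
p^7 = 0.003622
(1-p)^2 = 0.304704
P = 36 * 0.003622 * 0.304704 = 0.0397

P(X=7) = 0.0397


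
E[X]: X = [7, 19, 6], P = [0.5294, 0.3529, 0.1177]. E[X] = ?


E[X] = 7*0.5294 + 19*0.3529 + 6*0.1177
= 3.7058 + 6.7051 + 0.7062
= 11.1171

E[X] = 11.1171


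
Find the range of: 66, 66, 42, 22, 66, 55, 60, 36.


Max = 66, Min = 22
Range = 66 - 22 = 44

Range = 44


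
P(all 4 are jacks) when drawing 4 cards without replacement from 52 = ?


P(all jacks) = (4/52) × (3/51) × (2/50) × (1/49)
= 3.6938e-06

P = 3.6938e-06


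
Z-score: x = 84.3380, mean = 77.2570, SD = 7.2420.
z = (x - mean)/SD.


z = (84.3380 - 77.2570)/7.2420
= 7.0810/7.2420
= 0.9778

z = 0.9778


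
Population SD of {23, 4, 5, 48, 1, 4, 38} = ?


Mean = 17.5714
Variance = 310.5306
SD = sqrt(310.5306) = 17.6219

SD = 17.6219


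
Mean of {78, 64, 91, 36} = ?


Sum = 78 + 64 + 91 + 36 = 269
n = 4
Mean = 269/4 = 67.2500

Mean = 67.2500


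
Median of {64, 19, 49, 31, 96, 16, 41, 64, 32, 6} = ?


Sorted: 6, 16, 19, 31, 32, 41, 49, 64, 64, 96
n = 10 (even)
Middle values: 32 and 41
Median = (32+41)/2 = 36.5000

Median = 36.5000


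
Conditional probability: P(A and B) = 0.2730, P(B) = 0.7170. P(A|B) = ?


P(A|B) = 0.2730/0.7170 = 0.3808

P(A|B) = 0.3808


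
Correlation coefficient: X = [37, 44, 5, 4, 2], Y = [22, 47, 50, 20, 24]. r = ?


Mean X = 18.4000, Mean Y = 32.6000
SD X = 18.205494, SD Y = 13.078226
Cov = 52.160000
r = 52.160000/(18.205494*13.078226) = 0.2191

r = 0.2191


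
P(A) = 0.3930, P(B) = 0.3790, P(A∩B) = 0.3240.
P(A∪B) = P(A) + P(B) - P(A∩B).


P(A∪B) = 0.3930 + 0.3790 - 0.3240
= 0.7720 - 0.3240
= 0.4480

P(A∪B) = 0.4480


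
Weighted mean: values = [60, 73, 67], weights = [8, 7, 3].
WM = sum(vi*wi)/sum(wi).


Numerator = 60*8 + 73*7 + 67*3 = 1192
Denominator = 8 + 7 + 3 = 18
WM = 1192/18 = 66.2222

WM = 66.2222


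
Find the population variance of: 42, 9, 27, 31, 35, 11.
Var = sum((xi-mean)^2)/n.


Mean = 25.8333
Squared deviations: 261.3611, 283.3611, 1.3611, 26.6944, 84.0278, 220.0278
Sum = 876.8333
Variance = 876.8333/6 = 146.1389

Variance = 146.1389


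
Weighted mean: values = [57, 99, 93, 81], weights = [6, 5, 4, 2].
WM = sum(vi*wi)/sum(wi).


Numerator = 57*6 + 99*5 + 93*4 + 81*2 = 1371
Denominator = 6 + 5 + 4 + 2 = 17
WM = 1371/17 = 80.6471

WM = 80.6471


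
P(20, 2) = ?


P(20,2) = 20!/18!
= 2432902008176640000/6402373705728000
= 380

P(20,2) = 380


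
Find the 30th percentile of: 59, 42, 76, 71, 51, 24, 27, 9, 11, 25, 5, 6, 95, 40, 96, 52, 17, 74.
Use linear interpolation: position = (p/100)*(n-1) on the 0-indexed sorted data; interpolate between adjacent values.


Sorted: 5, 6, 9, 11, 17, 24, 25, 27, 40, 42, 51, 52, 59, 71, 74, 76, 95, 96
n = 18
Index = 30/100 * 17 = 5.1000
Lower = data[5] = 24, Upper = data[6] = 25
P30 = 24 + 0.1000*(1) = 24.1000

P30 = 24.1000


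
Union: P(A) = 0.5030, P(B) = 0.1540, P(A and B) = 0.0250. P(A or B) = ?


P(A∪B) = 0.5030 + 0.1540 - 0.0250
= 0.6570 - 0.0250
= 0.6320

P(A∪B) = 0.6320


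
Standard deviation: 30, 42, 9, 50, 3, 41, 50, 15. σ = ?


Mean = 30.0000
Variance = 307.5000
SD = sqrt(307.5000) = 17.5357

SD = 17.5357


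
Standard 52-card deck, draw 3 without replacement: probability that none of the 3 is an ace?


P(no aces) = (48/52) × (47/51) × (46/50)
= 0.7826

P = 0.7826


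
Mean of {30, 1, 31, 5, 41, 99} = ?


Sum = 30 + 1 + 31 + 5 + 41 + 99 = 207
n = 6
Mean = 207/6 = 34.5000

Mean = 34.5000


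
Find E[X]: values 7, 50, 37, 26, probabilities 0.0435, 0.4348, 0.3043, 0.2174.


E[X] = 7*0.0435 + 50*0.4348 + 37*0.3043 + 26*0.2174
= 0.3045 + 21.7400 + 11.2591 + 5.6524
= 38.9560

E[X] = 38.9560


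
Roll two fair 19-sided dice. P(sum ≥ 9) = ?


Total outcomes = 19×19 = 361
Favorable (sum ≥ 9): 333
P = 333/361 = 0.9224

P = 0.9224


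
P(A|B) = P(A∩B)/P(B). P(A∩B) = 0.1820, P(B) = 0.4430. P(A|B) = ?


P(A|B) = 0.1820/0.4430 = 0.4108

P(A|B) = 0.4108


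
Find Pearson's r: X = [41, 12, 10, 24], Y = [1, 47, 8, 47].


Mean X = 21.7500, Mean Y = 25.7500
SD X = 12.336430, SD Y = 21.393632
Cov = -106.812500
r = -106.812500/(12.336430*21.393632) = -0.4047

r = -0.4047


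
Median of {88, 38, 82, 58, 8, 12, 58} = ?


Sorted: 8, 12, 38, 58, 58, 82, 88
n = 7 (odd)
Middle value = 58

Median = 58


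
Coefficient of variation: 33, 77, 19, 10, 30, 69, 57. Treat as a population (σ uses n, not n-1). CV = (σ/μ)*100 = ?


Mean = 42.1429
SD = 23.7753
CV = (23.7753/42.1429)*100 = 56.4160%

CV = 56.4160%


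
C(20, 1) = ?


C(20,1) = 20!/(1! × 19!)
= 2432902008176640000/(1 × 121645100408832000)
= 20

C(20,1) = 20


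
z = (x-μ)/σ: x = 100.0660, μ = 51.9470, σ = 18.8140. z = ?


z = (100.0660 - 51.9470)/18.8140
= 48.1190/18.8140
= 2.5576

z = 2.5576


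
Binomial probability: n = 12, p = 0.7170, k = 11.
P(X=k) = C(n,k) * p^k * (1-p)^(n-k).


C(12,11) = 12
p^11 = 0.025746
(1-p)^1 = 0.283000
P = 12 * 0.025746 * 0.283000 = 0.0874

P(X=11) = 0.0874


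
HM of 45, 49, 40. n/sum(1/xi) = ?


Sum of reciprocals = 1/45 + 1/49 + 1/40 = 0.067630
HM = 3/0.067630 = 44.3588

HM = 44.3588


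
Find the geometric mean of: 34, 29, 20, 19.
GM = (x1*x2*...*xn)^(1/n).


Product = 34 × 29 × 20 × 19 = 374680
GM = 374680^(1/4) = 24.7409

GM = 24.7409


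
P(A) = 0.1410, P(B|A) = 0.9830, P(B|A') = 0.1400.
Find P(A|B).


P(B) = P(B|A)*P(A) + P(B|A')*P(A')
= 0.9830*0.1410 + 0.1400*0.8590
= 0.138603 + 0.120260 = 0.258863
P(A|B) = 0.138603/0.258863 = 0.5354

P(A|B) = 0.5354


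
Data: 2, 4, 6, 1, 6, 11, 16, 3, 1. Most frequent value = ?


Frequencies: 1:2, 2:1, 3:1, 4:1, 6:2, 11:1, 16:1
Max frequency = 2
Mode = 1, 6

Mode = 1, 6


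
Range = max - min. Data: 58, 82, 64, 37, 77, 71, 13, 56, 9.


Max = 82, Min = 9
Range = 82 - 9 = 73

Range = 73


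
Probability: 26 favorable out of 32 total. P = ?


P = 26/32 = 0.8125

P = 0.8125


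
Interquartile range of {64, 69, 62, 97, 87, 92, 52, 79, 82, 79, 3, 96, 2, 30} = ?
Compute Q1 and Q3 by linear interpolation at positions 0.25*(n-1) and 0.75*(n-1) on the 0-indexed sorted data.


Sorted: 2, 3, 30, 52, 62, 64, 69, 79, 79, 82, 87, 92, 96, 97
Q1 (25th %ile) = 54.5000
Q3 (75th %ile) = 85.7500
IQR = 85.7500 - 54.5000 = 31.2500

IQR = 31.2500


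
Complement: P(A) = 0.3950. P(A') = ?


P(not A) = 1 - 0.3950 = 0.6050

P(not A) = 0.6050


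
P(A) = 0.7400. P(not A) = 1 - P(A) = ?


P(not A) = 1 - 0.7400 = 0.2600

P(not A) = 0.2600


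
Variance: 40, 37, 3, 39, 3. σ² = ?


Mean = 24.4000
Squared deviations: 243.3600, 158.7600, 457.9600, 213.1600, 457.9600
Sum = 1531.2000
Variance = 1531.2000/5 = 306.2400

Variance = 306.2400


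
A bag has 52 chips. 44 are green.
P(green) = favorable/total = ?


P = 44/52 = 0.8462

P = 0.8462


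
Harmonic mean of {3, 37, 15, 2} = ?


Sum of reciprocals = 1/3 + 1/37 + 1/15 + 1/2 = 0.927027
HM = 4/0.927027 = 4.3149

HM = 4.3149


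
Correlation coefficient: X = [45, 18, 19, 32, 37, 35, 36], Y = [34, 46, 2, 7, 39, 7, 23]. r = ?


Mean X = 31.7143, Mean Y = 22.5714
SD X = 9.129454, SD Y = 16.290726
Cov = 17.877551
r = 17.877551/(9.129454*16.290726) = 0.1202

r = 0.1202


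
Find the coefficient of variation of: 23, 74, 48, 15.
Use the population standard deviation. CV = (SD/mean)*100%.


Mean = 40.0000
SD = 23.0976
CV = (23.0976/40.0000)*100 = 57.7440%

CV = 57.7440%


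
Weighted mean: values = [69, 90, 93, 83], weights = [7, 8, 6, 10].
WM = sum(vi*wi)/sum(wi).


Numerator = 69*7 + 90*8 + 93*6 + 83*10 = 2591
Denominator = 7 + 8 + 6 + 10 = 31
WM = 2591/31 = 83.5806

WM = 83.5806


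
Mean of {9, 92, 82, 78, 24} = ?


Sum = 9 + 92 + 82 + 78 + 24 = 285
n = 5
Mean = 285/5 = 57.0000

Mean = 57.0000


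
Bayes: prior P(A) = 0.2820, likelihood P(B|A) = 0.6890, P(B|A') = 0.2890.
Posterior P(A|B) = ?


P(B) = P(B|A)*P(A) + P(B|A')*P(A')
= 0.6890*0.2820 + 0.2890*0.7180
= 0.194298 + 0.207502 = 0.401800
P(A|B) = 0.194298/0.401800 = 0.4836

P(A|B) = 0.4836


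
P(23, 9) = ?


P(23,9) = 23!/14!
= 25852016738884976640000/87178291200
= 296541907200

P(23,9) = 296541907200


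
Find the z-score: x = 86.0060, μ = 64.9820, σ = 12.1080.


z = (86.0060 - 64.9820)/12.1080
= 21.0240/12.1080
= 1.7364

z = 1.7364


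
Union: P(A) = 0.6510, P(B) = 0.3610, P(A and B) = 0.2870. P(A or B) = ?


P(A∪B) = 0.6510 + 0.3610 - 0.2870
= 1.0120 - 0.2870
= 0.7250

P(A∪B) = 0.7250


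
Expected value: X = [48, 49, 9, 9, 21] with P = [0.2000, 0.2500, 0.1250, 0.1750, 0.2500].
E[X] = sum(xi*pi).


E[X] = 48*0.2000 + 49*0.2500 + 9*0.1250 + 9*0.1750 + 21*0.2500
= 9.6000 + 12.2500 + 1.1250 + 1.5750 + 5.2500
= 29.8000

E[X] = 29.8000


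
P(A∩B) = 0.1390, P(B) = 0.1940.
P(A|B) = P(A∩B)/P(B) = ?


P(A|B) = 0.1390/0.1940 = 0.7165

P(A|B) = 0.7165


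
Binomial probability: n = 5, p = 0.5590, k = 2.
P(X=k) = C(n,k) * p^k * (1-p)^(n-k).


C(5,2) = 10
p^2 = 0.312481
(1-p)^3 = 0.085766
P = 10 * 0.312481 * 0.085766 = 0.2680

P(X=2) = 0.2680


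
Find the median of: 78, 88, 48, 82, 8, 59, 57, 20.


Sorted: 8, 20, 48, 57, 59, 78, 82, 88
n = 8 (even)
Middle values: 57 and 59
Median = (57+59)/2 = 58.0000

Median = 58.0000


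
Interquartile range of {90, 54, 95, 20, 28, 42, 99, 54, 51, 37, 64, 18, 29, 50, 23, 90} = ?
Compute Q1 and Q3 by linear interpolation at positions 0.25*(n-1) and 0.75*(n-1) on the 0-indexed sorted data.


Sorted: 18, 20, 23, 28, 29, 37, 42, 50, 51, 54, 54, 64, 90, 90, 95, 99
Q1 (25th %ile) = 28.7500
Q3 (75th %ile) = 70.5000
IQR = 70.5000 - 28.7500 = 41.7500

IQR = 41.7500


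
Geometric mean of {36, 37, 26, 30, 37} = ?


Product = 36 × 37 × 26 × 30 × 37 = 38441520
GM = 38441520^(1/5) = 32.8821

GM = 32.8821


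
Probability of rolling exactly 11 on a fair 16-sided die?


Favorable outcomes (roll = 11): 1
Total outcomes = 16
P = 1/16 = 0.0625

P = 0.0625


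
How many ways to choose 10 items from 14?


C(14,10) = 14!/(10! × 4!)
= 87178291200/(3628800 × 24)
= 1001

C(14,10) = 1001


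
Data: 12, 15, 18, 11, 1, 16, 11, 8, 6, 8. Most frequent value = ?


Frequencies: 1:1, 6:1, 8:2, 11:2, 12:1, 15:1, 16:1, 18:1
Max frequency = 2
Mode = 8, 11

Mode = 8, 11


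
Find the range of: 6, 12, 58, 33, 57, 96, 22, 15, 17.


Max = 96, Min = 6
Range = 96 - 6 = 90

Range = 90


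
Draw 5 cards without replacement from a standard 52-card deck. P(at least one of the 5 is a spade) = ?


P(at least one) = 1 - P(none)
P(none) = (39/52) × (38/51) × (37/50) × (36/49) × (35/48) = 0.221534
P(at least one) = 1 - 0.221534 = 0.7785

P = 0.7785


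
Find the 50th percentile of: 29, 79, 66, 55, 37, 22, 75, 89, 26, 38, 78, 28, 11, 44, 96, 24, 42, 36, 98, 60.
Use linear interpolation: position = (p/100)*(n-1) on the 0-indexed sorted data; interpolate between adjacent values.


Sorted: 11, 22, 24, 26, 28, 29, 36, 37, 38, 42, 44, 55, 60, 66, 75, 78, 79, 89, 96, 98
n = 20
Index = 50/100 * 19 = 9.5000
Lower = data[9] = 42, Upper = data[10] = 44
P50 = 42 + 0.5000*(2) = 43.0000

P50 = 43.0000


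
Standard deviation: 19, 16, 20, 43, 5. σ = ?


Mean = 20.6000
Variance = 153.8400
SD = sqrt(153.8400) = 12.4032

SD = 12.4032


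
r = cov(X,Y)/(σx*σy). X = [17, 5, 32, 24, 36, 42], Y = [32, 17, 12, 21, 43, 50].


Mean X = 26.0000, Mean Y = 29.1667
SD X = 12.369317, SD Y = 13.801167
Cov = 102.500000
r = 102.500000/(12.369317*13.801167) = 0.6004

r = 0.6004
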